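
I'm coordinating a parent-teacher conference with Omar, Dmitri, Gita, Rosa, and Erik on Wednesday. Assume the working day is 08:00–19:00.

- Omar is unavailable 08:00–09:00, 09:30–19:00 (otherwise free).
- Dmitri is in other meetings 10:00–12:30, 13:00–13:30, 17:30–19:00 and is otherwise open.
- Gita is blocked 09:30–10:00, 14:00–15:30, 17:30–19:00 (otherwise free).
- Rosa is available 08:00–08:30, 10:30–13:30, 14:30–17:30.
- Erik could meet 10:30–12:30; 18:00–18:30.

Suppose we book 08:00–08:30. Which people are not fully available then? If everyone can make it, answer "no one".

Erik, Omar

Omar free: 09:00-09:30 (invert busy blocks within the working day).
Dmitri free: 08:00-10:00, 12:30-13:00, 13:30-17:30 (invert busy blocks within the working day).
Gita free: 08:00-09:30, 10:00-14:00, 15:30-17:30 (invert busy blocks within the working day).
Rosa free: 08:00-08:30, 10:30-13:30, 14:30-17:30.
Erik free: 10:30-12:30, 18:00-18:30.
Omar: not fully free for 08:00-08:30. Dmitri: free for 08:00-08:30. Gita: free for 08:00-08:30. Rosa: free for 08:00-08:30. Erik: not fully free for 08:00-08:30.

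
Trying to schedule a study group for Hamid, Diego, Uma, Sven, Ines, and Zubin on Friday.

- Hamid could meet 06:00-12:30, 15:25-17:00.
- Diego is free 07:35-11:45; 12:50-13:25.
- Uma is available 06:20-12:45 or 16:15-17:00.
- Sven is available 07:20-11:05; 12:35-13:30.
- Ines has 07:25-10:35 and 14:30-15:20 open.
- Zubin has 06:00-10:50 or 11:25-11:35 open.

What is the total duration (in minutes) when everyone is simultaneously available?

180

Hamid ∩ Diego: 07:35-11:45.
Hamid ∩ Diego ∩ Uma: 07:35-11:45.
Hamid ∩ Diego ∩ Uma ∩ Sven: 07:35-11:05.
Hamid ∩ Diego ∩ Uma ∩ Sven ∩ Ines: 07:35-10:35.
Hamid ∩ Diego ∩ Uma ∩ Sven ∩ Ines ∩ Zubin: 07:35-10:35.
That's a single block of 180 minutes.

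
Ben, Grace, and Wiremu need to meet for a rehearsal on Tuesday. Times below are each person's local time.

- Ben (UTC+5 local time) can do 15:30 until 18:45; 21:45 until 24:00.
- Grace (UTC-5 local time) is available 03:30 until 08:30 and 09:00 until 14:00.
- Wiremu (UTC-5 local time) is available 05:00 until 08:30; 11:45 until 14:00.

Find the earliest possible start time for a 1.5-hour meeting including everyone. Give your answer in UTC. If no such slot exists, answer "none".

10:30

Ben in UTC: 10:30-13:45, 16:45-19:00 (subtract 5h to convert from UTC+5).
Grace in UTC: 08:30-13:30, 14:00-19:00 (add 5h to convert from UTC-5).
Wiremu in UTC: 10:00-13:30, 16:45-19:00 (add 5h to convert from UTC-5).
Ben ∩ Grace: 10:30-13:30, 16:45-19:00.
Ben ∩ Grace ∩ Wiremu: 10:30-13:30, 16:45-19:00.
The first common window of at least 90 minutes is 10:30-13:30, so the earliest start is 10:30.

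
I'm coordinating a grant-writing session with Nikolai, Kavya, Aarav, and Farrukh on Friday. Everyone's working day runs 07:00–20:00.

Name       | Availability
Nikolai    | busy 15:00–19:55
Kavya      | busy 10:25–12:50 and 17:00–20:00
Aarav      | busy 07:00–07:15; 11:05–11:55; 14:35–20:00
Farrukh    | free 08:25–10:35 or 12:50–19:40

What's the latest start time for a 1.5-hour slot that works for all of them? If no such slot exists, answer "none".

13:05

Nikolai free: 07:00-15:00, 19:55-20:00 (invert busy blocks within the working day).
Kavya free: 07:00-10:25, 12:50-17:00 (invert busy blocks within the working day).
Aarav free: 07:15-11:05, 11:55-14:35 (invert busy blocks within the working day).
Farrukh free: 08:25-10:35, 12:50-19:40.
Nikolai ∩ Kavya: 07:00-10:25, 12:50-15:00.
Nikolai ∩ Kavya ∩ Aarav: 07:15-10:25, 12:50-14:35.
Nikolai ∩ Kavya ∩ Aarav ∩ Farrukh: 08:25-10:25, 12:50-14:35.
The last common window of at least 90 minutes is 12:50-14:35; a 90-minute meeting can start as late as 13:05 and still end by 14:35.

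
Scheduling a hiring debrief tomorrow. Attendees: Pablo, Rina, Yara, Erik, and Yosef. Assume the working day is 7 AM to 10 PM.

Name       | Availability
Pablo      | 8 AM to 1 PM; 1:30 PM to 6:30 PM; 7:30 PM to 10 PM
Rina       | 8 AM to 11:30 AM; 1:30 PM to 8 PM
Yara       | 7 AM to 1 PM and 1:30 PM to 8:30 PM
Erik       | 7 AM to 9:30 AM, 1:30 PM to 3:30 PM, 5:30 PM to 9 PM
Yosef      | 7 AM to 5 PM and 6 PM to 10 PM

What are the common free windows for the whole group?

08:00-09:30, 13:30-15:30, 18:00-18:30, 19:30-20:00

Pablo ∩ Rina: 08:00-11:30, 13:30-18:30, 19:30-20:00.
Pablo ∩ Rina ∩ Yara: 08:00-11:30, 13:30-18:30, 19:30-20:00.
Pablo ∩ Rina ∩ Yara ∩ Erik: 08:00-09:30, 13:30-15:30, 17:30-18:30, 19:30-20:00.
Pablo ∩ Rina ∩ Yara ∩ Erik ∩ Yosef: 08:00-09:30, 13:30-15:30, 18:00-18:30, 19:30-20:00.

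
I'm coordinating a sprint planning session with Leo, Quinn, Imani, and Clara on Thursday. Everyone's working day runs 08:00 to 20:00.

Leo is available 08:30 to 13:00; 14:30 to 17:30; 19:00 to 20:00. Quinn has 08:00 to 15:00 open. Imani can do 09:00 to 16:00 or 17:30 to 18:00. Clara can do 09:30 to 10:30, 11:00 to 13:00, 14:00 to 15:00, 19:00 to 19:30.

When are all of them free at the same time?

Leo ∩ Quinn: 08:30-13:00, 14:30-15:00.
Leo ∩ Quinn ∩ Imani: 09:00-13:00, 14:30-15:00.
Leo ∩ Quinn ∩ Imani ∩ Clara: 09:30-10:30, 11:00-13:00, 14:30-15:00.

09:30-10:30, 11:00-13:00, 14:30-15:00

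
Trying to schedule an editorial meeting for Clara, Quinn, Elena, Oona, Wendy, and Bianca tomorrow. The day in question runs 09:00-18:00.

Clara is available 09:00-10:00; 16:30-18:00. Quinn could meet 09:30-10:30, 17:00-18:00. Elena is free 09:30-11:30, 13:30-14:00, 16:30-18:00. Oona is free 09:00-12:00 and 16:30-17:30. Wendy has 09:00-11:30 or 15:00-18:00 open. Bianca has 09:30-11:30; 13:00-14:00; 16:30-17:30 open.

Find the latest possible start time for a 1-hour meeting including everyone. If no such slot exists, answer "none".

none

Clara ∩ Quinn: 09:30-10:00, 17:00-18:00.
Clara ∩ Quinn ∩ Elena: 09:30-10:00, 17:00-18:00.
Clara ∩ Quinn ∩ Elena ∩ Oona: 09:30-10:00, 17:00-17:30.
Clara ∩ Quinn ∩ Elena ∩ Oona ∩ Wendy: 09:30-10:00, 17:00-17:30.
Clara ∩ Quinn ∩ Elena ∩ Oona ∩ Wendy ∩ Bianca: 09:30-10:00, 17:00-17:30.
Those are the intersection windows.
No common window is at least 60 minutes long.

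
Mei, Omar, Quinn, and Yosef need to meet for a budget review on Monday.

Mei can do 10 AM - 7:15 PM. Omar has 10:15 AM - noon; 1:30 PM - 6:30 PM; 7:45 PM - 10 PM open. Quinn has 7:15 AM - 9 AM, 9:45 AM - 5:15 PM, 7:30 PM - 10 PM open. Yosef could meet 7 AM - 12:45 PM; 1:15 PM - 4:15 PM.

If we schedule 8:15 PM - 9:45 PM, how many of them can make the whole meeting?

2

Omar and Quinn can make the full 20:15-21:45 slot — that's 2.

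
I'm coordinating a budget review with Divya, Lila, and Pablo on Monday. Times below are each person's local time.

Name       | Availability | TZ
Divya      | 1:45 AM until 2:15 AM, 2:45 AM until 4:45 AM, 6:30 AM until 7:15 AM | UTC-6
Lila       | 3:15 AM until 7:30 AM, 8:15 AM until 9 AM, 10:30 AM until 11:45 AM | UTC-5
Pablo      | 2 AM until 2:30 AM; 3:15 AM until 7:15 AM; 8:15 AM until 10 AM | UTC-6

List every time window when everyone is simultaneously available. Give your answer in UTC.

Divya in UTC: 07:45-08:15, 08:45-10:45, 12:30-13:15 (add 6h to convert from UTC-6).
Lila in UTC: 08:15-12:30, 13:15-14:00, 15:30-16:45 (add 5h to convert from UTC-5).
Pablo in UTC: 08:00-08:30, 09:15-13:15, 14:15-16:00 (add 6h to convert from UTC-6).
Divya ∩ Lila: 08:45-10:45.
Divya ∩ Lila ∩ Pablo: 09:15-10:45.

09:15-10:45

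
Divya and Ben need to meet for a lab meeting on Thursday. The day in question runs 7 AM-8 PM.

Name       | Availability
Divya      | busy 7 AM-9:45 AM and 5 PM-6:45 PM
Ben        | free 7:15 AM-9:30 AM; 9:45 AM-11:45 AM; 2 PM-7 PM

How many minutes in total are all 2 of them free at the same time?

315

Divya free: 09:45-17:00, 18:45-20:00 (invert busy blocks within the working day).
Ben free: 07:15-09:30, 09:45-11:45, 14:00-19:00.
Divya ∩ Ben: 09:45-11:45, 14:00-17:00, 18:45-19:00.
Summing the common windows: 120 + 180 + 15 = 315 minutes.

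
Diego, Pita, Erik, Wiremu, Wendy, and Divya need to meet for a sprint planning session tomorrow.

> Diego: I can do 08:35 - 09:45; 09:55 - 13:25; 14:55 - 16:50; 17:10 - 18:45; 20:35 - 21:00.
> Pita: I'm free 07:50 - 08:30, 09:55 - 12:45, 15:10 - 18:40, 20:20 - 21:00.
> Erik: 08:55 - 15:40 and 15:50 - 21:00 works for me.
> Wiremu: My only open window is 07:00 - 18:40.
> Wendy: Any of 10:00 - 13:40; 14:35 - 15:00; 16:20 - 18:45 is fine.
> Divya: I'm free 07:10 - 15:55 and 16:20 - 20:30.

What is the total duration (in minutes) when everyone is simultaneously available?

Diego ∩ Pita: 09:55-12:45, 15:10-16:50, 17:10-18:40, 20:35-21:00.
Diego ∩ Pita ∩ Erik: 09:55-12:45, 15:10-15:40, 15:50-16:50, 17:10-18:40, 20:35-21:00.
Diego ∩ Pita ∩ Erik ∩ Wiremu: 09:55-12:45, 15:10-15:40, 15:50-16:50, 17:10-18:40.
Diego ∩ Pita ∩ Erik ∩ Wiremu ∩ Wendy: 10:00-12:45, 16:20-16:50, 17:10-18:40.
Diego ∩ Pita ∩ Erik ∩ Wiremu ∩ Wendy ∩ Divya: 10:00-12:45, 16:20-16:50, 17:10-18:40.
Summing the common windows: 165 + 30 + 90 = 285 minutes.

285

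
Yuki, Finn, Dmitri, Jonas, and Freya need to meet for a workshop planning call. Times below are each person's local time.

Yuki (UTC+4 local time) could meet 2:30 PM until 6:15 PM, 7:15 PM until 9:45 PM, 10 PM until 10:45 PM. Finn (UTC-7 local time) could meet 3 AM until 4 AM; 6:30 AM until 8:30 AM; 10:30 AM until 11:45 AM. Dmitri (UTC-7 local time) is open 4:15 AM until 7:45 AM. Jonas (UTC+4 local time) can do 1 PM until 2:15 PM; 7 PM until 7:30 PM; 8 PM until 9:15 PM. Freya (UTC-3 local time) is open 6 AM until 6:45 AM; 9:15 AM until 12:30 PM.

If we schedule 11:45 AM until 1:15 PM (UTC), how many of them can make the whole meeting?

2

Yuki in UTC: 10:30-14:15, 15:15-17:45, 18:00-18:45 (subtract 4h to convert from UTC+4).
Finn in UTC: 10:00-11:00, 13:30-15:30, 17:30-18:45 (add 7h to convert from UTC-7).
Dmitri in UTC: 11:15-14:45 (add 7h to convert from UTC-7).
Jonas in UTC: 09:00-10:15, 15:00-15:30, 16:00-17:15 (subtract 4h to convert from UTC+4).
Freya in UTC: 09:00-09:45, 12:15-15:30 (add 3h to convert from UTC-3).
Yuki and Dmitri can make the full 11:45-13:15 slot — that's 2.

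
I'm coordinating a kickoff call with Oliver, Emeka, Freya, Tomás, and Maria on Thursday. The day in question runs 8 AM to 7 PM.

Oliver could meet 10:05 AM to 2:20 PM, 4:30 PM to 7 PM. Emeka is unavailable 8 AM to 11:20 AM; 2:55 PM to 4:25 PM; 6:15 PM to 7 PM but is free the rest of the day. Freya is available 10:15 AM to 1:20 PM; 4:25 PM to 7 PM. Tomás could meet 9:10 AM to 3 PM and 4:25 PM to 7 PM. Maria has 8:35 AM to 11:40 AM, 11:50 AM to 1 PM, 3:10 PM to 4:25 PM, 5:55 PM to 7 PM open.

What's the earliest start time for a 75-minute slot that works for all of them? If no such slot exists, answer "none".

Oliver free: 10:05-14:20, 16:30-19:00.
Emeka free: 11:20-14:55, 16:25-18:15 (invert busy blocks within the working day).
Freya free: 10:15-13:20, 16:25-19:00.
Tomás free: 09:10-15:00, 16:25-19:00.
Maria free: 08:35-11:40, 11:50-13:00, 15:10-16:25, 17:55-19:00.
Oliver ∩ Emeka: 11:20-14:20, 16:30-18:15.
Oliver ∩ Emeka ∩ Freya: 11:20-13:20, 16:30-18:15.
Oliver ∩ Emeka ∩ Freya ∩ Tomás: 11:20-13:20, 16:30-18:15.
Oliver ∩ Emeka ∩ Freya ∩ Tomás ∩ Maria: 11:20-11:40, 11:50-13:00, 17:55-18:15.
No common window is at least 75 minutes long.

none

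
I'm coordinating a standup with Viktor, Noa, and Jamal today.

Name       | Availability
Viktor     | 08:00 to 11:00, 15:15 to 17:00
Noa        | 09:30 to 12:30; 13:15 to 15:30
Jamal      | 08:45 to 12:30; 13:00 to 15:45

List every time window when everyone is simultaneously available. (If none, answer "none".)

Viktor ∩ Noa: 09:30-11:00, 15:15-15:30.
Viktor ∩ Noa ∩ Jamal: 09:30-11:00, 15:15-15:30.

09:30-11:00, 15:15-15:30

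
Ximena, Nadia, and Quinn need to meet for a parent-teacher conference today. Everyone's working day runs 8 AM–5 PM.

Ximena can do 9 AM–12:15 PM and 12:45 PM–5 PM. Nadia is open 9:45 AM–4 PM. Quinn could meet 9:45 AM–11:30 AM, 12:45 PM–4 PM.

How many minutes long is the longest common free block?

195

Ximena ∩ Nadia: 09:45-12:15, 12:45-16:00.
Ximena ∩ Nadia ∩ Quinn: 09:45-11:30, 12:45-16:00.
The longest is 12:45-16:00 at 195 minutes.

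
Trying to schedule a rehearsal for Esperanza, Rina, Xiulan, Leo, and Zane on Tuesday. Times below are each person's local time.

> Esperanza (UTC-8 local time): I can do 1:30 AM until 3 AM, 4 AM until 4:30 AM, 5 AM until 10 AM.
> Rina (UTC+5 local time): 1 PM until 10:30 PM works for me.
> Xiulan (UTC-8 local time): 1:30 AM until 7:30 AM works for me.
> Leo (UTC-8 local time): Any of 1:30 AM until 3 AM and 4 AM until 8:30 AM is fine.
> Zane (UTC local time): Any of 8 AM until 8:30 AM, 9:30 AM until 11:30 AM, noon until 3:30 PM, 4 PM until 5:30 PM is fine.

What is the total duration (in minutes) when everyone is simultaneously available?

270

Esperanza in UTC: 09:30-11:00, 12:00-12:30, 13:00-18:00 (add 8h to convert from UTC-8).
Rina in UTC: 08:00-17:30 (subtract 5h to convert from UTC+5).
Xiulan in UTC: 09:30-15:30 (add 8h to convert from UTC-8).
Leo in UTC: 09:30-11:00, 12:00-16:30 (add 8h to convert from UTC-8).
Zane in UTC: 08:00-08:30, 09:30-11:30, 12:00-15:30, 16:00-17:30.
Esperanza ∩ Rina: 09:30-11:00, 12:00-12:30, 13:00-17:30.
Esperanza ∩ Rina ∩ Xiulan: 09:30-11:00, 12:00-12:30, 13:00-15:30.
Esperanza ∩ Rina ∩ Xiulan ∩ Leo: 09:30-11:00, 12:00-12:30, 13:00-15:30.
Esperanza ∩ Rina ∩ Xiulan ∩ Leo ∩ Zane: 09:30-11:00, 12:00-12:30, 13:00-15:30.
Summing the common windows: 90 + 30 + 150 = 270 minutes.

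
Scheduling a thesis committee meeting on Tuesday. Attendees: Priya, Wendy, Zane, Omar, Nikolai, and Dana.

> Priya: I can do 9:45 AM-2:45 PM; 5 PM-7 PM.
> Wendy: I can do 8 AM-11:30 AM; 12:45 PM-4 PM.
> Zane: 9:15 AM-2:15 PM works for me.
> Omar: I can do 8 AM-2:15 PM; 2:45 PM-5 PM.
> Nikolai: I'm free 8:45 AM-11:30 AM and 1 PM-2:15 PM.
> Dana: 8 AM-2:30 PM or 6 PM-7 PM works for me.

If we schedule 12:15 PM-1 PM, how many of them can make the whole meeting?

Priya, Zane, Omar, and Dana can make the full 12:15-13:00 slot — that's 4.

4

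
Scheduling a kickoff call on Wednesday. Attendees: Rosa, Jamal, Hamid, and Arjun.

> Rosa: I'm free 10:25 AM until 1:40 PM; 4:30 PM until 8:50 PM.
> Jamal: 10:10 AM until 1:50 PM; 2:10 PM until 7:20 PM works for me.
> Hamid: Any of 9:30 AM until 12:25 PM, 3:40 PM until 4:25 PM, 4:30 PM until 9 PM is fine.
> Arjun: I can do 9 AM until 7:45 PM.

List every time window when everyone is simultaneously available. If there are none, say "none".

Rosa ∩ Jamal: 10:25-13:40, 16:30-19:20.
Rosa ∩ Jamal ∩ Hamid: 10:25-12:25, 16:30-19:20.
Rosa ∩ Jamal ∩ Hamid ∩ Arjun: 10:25-12:25, 16:30-19:20.

10:25-12:25, 16:30-19:20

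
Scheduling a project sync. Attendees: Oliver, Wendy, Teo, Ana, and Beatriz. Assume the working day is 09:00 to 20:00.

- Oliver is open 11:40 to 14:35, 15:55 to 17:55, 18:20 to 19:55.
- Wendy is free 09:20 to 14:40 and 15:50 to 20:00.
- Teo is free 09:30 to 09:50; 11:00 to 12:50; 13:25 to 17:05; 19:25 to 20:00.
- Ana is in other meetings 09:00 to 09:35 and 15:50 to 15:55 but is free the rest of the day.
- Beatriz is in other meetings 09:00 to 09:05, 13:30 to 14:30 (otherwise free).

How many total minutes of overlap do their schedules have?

180

Oliver free: 11:40-14:35, 15:55-17:55, 18:20-19:55.
Wendy free: 09:20-14:40, 15:50-20:00.
Teo free: 09:30-09:50, 11:00-12:50, 13:25-17:05, 19:25-20:00.
Ana free: 09:35-15:50, 15:55-20:00 (invert busy blocks within the working day).
Beatriz free: 09:05-13:30, 14:30-20:00 (invert busy blocks within the working day).
Oliver ∩ Wendy: 11:40-14:35, 15:55-17:55, 18:20-19:55.
Oliver ∩ Wendy ∩ Teo: 11:40-12:50, 13:25-14:35, 15:55-17:05, 19:25-19:55.
Oliver ∩ Wendy ∩ Teo ∩ Ana: 11:40-12:50, 13:25-14:35, 15:55-17:05, 19:25-19:55.
Oliver ∩ Wendy ∩ Teo ∩ Ana ∩ Beatriz: 11:40-12:50, 13:25-13:30, 14:30-14:35, 15:55-17:05, 19:25-19:55.
So the common availability across everyone is 11:40-12:50, 13:25-13:30, 14:30-14:35, 15:55-17:05, 19:25-19:55.
Summing the common windows: 70 + 5 + 5 + 70 + 30 = 180 minutes.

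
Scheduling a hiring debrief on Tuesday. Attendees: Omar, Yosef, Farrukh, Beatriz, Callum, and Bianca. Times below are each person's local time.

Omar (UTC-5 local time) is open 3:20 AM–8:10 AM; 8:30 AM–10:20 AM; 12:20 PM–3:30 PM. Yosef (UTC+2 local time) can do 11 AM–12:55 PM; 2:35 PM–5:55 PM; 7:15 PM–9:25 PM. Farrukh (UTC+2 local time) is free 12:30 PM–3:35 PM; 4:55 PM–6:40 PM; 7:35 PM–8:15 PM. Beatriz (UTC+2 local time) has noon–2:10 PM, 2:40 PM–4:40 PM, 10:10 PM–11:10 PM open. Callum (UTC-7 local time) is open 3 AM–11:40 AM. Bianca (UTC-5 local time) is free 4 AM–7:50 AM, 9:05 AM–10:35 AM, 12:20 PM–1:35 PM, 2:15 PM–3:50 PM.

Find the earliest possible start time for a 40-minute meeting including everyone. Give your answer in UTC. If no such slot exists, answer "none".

Omar in UTC: 08:20-13:10, 13:30-15:20, 17:20-20:30 (add 5h to convert from UTC-5).
Yosef in UTC: 09:00-10:55, 12:35-15:55, 17:15-19:25 (subtract 2h to convert from UTC+2).
Farrukh in UTC: 10:30-13:35, 14:55-16:40, 17:35-18:15 (subtract 2h to convert from UTC+2).
Beatriz in UTC: 10:00-12:10, 12:40-14:40, 20:10-21:10 (subtract 2h to convert from UTC+2).
Callum in UTC: 10:00-18:40 (add 7h to convert from UTC-7).
Bianca in UTC: 09:00-12:50, 14:05-15:35, 17:20-18:35, 19:15-20:50 (add 5h to convert from UTC-5).
Omar ∩ Yosef: 09:00-10:55, 12:35-13:10, 13:30-15:20, 17:20-19:25.
Omar ∩ Yosef ∩ Farrukh: 10:30-10:55, 12:35-13:10, 13:30-13:35, 14:55-15:20, 17:35-18:15.
Omar ∩ Yosef ∩ Farrukh ∩ Beatriz: 10:30-10:55, 12:40-13:10, 13:30-13:35.
Omar ∩ Yosef ∩ Farrukh ∩ Beatriz ∩ Callum: 10:30-10:55, 12:40-13:10, 13:30-13:35.
Omar ∩ Yosef ∩ Farrukh ∩ Beatriz ∩ Callum ∩ Bianca: 10:30-10:55, 12:40-12:50.
No common window is at least 40 minutes long.

none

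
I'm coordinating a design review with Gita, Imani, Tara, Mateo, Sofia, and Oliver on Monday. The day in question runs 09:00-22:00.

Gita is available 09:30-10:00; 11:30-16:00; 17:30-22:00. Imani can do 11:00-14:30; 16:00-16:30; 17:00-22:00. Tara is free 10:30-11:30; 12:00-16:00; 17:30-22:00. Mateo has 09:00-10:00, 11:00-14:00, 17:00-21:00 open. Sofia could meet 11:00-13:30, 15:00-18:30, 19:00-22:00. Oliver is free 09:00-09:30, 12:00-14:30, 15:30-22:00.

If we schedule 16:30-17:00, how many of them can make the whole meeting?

2

Sofia and Oliver can make the full 16:30-17:00 slot — that's 2.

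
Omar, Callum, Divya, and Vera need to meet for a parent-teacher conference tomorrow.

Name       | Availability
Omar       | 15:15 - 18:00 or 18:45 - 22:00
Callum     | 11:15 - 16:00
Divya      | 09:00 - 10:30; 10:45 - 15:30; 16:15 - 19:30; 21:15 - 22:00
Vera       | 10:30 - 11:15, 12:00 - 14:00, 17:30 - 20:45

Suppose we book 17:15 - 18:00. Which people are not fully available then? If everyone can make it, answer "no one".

Callum, Vera

Omar: free for 17:15-18:00. Callum: not fully free for 17:15-18:00. Divya: free for 17:15-18:00. Vera: not fully free for 17:15-18:00.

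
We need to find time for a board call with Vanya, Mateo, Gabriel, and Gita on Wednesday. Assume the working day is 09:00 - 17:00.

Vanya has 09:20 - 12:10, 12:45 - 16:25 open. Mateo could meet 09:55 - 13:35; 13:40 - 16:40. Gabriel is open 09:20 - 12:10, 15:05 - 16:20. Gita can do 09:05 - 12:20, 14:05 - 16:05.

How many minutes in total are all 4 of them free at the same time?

195

Vanya ∩ Mateo: 09:55-12:10, 12:45-13:35, 13:40-16:25.
Vanya ∩ Mateo ∩ Gabriel: 09:55-12:10, 15:05-16:20.
Vanya ∩ Mateo ∩ Gabriel ∩ Gita: 09:55-12:10, 15:05-16:05.
Summing the common windows: 135 + 60 = 195 minutes.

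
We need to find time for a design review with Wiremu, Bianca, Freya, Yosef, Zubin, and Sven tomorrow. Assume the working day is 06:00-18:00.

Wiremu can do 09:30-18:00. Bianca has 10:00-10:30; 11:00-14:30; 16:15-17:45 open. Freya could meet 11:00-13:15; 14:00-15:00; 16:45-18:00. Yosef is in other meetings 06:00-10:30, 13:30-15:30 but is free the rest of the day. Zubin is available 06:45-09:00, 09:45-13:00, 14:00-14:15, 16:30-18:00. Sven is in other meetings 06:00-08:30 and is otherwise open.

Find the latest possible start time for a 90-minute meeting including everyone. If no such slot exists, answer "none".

Wiremu free: 09:30-18:00.
Bianca free: 10:00-10:30, 11:00-14:30, 16:15-17:45.
Freya free: 11:00-13:15, 14:00-15:00, 16:45-18:00.
Yosef free: 10:30-13:30, 15:30-18:00 (invert busy blocks within the working day).
Zubin free: 06:45-09:00, 09:45-13:00, 14:00-14:15, 16:30-18:00.
Sven free: 08:30-18:00 (invert busy blocks within the working day).
Wiremu ∩ Bianca: 10:00-10:30, 11:00-14:30, 16:15-17:45.
Wiremu ∩ Bianca ∩ Freya: 11:00-13:15, 14:00-14:30, 16:45-17:45.
Wiremu ∩ Bianca ∩ Freya ∩ Yosef: 11:00-13:15, 16:45-17:45.
Wiremu ∩ Bianca ∩ Freya ∩ Yosef ∩ Zubin: 11:00-13:00, 16:45-17:45.
Wiremu ∩ Bianca ∩ Freya ∩ Yosef ∩ Zubin ∩ Sven: 11:00-13:00, 16:45-17:45.
Those are the intersection windows.
The last common window of at least 90 minutes is 11:00-13:00; a 90-minute meeting can start as late as 11:30 and still end by 13:00.

11:30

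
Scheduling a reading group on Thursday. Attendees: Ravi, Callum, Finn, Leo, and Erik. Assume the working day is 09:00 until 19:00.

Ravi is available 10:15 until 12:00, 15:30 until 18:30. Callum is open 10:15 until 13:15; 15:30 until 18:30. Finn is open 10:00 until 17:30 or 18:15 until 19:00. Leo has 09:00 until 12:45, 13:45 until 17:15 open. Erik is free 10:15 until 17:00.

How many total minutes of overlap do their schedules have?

Ravi ∩ Callum: 10:15-12:00, 15:30-18:30.
Ravi ∩ Callum ∩ Finn: 10:15-12:00, 15:30-17:30, 18:15-18:30.
Ravi ∩ Callum ∩ Finn ∩ Leo: 10:15-12:00, 15:30-17:15.
Ravi ∩ Callum ∩ Finn ∩ Leo ∩ Erik: 10:15-12:00, 15:30-17:00.
Summing the common windows: 105 + 90 = 195 minutes.

195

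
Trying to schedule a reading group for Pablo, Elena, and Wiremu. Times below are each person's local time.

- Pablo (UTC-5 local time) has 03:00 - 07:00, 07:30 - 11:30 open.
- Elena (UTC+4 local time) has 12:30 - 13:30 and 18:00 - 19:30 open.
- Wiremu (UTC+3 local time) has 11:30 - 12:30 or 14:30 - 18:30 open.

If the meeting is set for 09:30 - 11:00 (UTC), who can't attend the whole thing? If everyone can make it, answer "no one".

Pablo in UTC: 08:00-12:00, 12:30-16:30 (add 5h to convert from UTC-5).
Elena in UTC: 08:30-09:30, 14:00-15:30 (subtract 4h to convert from UTC+4).
Wiremu in UTC: 08:30-09:30, 11:30-15:30 (subtract 3h to convert from UTC+3).
Pablo: free for 09:30-11:00. Elena: not fully free for 09:30-11:00. Wiremu: not fully free for 09:30-11:00.

Elena, Wiremu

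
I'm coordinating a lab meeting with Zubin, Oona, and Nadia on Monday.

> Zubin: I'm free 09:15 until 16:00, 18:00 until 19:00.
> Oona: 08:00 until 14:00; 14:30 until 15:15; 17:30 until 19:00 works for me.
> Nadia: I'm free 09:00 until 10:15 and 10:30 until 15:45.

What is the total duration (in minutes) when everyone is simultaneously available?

315

Zubin ∩ Oona: 09:15-14:00, 14:30-15:15, 18:00-19:00.
Zubin ∩ Oona ∩ Nadia: 09:15-10:15, 10:30-14:00, 14:30-15:15.
So the common availability across everyone is 09:15-10:15, 10:30-14:00, 14:30-15:15.
Summing the common windows: 60 + 210 + 45 = 315 minutes.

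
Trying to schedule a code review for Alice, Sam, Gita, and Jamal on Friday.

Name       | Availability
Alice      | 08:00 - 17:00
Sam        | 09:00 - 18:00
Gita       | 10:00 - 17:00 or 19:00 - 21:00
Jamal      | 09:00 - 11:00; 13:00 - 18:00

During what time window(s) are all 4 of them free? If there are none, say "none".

10:00-11:00, 13:00-17:00

Alice ∩ Sam: 09:00-17:00.
Alice ∩ Sam ∩ Gita: 10:00-17:00.
Alice ∩ Sam ∩ Gita ∩ Jamal: 10:00-11:00, 13:00-17:00.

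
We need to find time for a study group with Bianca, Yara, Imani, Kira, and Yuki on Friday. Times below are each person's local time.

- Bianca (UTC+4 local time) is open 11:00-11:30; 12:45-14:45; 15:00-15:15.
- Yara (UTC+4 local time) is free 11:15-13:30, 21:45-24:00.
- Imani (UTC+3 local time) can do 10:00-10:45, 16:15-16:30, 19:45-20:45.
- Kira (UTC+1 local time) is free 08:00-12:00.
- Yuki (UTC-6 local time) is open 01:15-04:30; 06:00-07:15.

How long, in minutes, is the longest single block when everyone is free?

Bianca in UTC: 07:00-07:30, 08:45-10:45, 11:00-11:15 (subtract 4h to convert from UTC+4).
Yara in UTC: 07:15-09:30, 17:45-20:00 (subtract 4h to convert from UTC+4).
Imani in UTC: 07:00-07:45, 13:15-13:30, 16:45-17:45 (subtract 3h to convert from UTC+3).
Kira in UTC: 07:00-11:00 (subtract 1h to convert from UTC+1).
Yuki in UTC: 07:15-10:30, 12:00-13:15 (add 6h to convert from UTC-6).
Bianca ∩ Yara: 07:15-07:30, 08:45-09:30.
Bianca ∩ Yara ∩ Imani: 07:15-07:30.
Bianca ∩ Yara ∩ Imani ∩ Kira: 07:15-07:30.
Bianca ∩ Yara ∩ Imani ∩ Kira ∩ Yuki: 07:15-07:30.
So the common availability across everyone is 07:15-07:30.
The longest is 07:15-07:30 at 15 minutes.

15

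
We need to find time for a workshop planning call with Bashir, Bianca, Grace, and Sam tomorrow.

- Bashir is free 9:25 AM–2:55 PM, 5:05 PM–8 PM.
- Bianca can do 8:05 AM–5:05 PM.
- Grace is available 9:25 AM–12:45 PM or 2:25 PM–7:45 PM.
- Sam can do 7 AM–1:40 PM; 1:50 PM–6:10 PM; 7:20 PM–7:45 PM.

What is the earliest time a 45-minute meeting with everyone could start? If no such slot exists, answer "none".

09:25

Bashir ∩ Bianca: 09:25-14:55.
Bashir ∩ Bianca ∩ Grace: 09:25-12:45, 14:25-14:55.
Bashir ∩ Bianca ∩ Grace ∩ Sam: 09:25-12:45, 14:25-14:55.
The first common window of at least 45 minutes is 09:25-12:45, so the earliest start is 09:25.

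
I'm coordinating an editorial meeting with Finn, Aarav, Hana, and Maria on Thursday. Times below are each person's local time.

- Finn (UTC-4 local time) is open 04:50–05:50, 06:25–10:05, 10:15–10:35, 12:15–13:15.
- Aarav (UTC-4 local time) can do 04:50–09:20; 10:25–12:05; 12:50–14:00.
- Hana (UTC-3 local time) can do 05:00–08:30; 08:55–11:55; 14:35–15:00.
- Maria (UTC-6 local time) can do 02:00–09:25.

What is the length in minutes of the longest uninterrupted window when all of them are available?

85

Finn in UTC: 08:50-09:50, 10:25-14:05, 14:15-14:35, 16:15-17:15 (add 4h to convert from UTC-4).
Aarav in UTC: 08:50-13:20, 14:25-16:05, 16:50-18:00 (add 4h to convert from UTC-4).
Hana in UTC: 08:00-11:30, 11:55-14:55, 17:35-18:00 (add 3h to convert from UTC-3).
Maria in UTC: 08:00-15:25 (add 6h to convert from UTC-6).
Finn ∩ Aarav: 08:50-09:50, 10:25-13:20, 14:25-14:35, 16:50-17:15.
Finn ∩ Aarav ∩ Hana: 08:50-09:50, 10:25-11:30, 11:55-13:20, 14:25-14:35.
Finn ∩ Aarav ∩ Hana ∩ Maria: 08:50-09:50, 10:25-11:30, 11:55-13:20, 14:25-14:35.
The longest is 11:55-13:20 at 85 minutes.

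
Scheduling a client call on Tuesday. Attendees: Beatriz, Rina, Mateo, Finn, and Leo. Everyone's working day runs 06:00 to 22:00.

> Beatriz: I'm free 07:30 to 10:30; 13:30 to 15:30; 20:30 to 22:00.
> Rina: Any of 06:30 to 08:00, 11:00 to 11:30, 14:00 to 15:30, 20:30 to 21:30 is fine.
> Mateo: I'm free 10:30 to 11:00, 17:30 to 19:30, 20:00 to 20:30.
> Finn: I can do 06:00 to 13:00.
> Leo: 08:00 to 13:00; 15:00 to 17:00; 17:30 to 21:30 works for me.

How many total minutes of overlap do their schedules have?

Beatriz ∩ Rina: 07:30-08:00, 14:00-15:30, 20:30-21:30.
Beatriz ∩ Rina ∩ Mateo: ∅.
Beatriz ∩ Rina ∩ Mateo ∩ Finn: ∅.
Beatriz ∩ Rina ∩ Mateo ∩ Finn ∩ Leo: ∅.
There is no time when everyone is free.
There is no common window, so the total is 0 minutes.

0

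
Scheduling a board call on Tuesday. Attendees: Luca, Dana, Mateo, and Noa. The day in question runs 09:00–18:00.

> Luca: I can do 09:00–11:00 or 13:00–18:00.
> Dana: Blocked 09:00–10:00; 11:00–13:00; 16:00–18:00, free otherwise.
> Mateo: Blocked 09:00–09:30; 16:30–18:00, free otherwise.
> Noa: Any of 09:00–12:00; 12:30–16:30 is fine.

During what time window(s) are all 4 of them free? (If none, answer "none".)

Luca free: 09:00-11:00, 13:00-18:00.
Dana free: 10:00-11:00, 13:00-16:00 (invert busy blocks within the working day).
Mateo free: 09:30-16:30 (invert busy blocks within the working day).
Noa free: 09:00-12:00, 12:30-16:30.
Luca ∩ Dana: 10:00-11:00, 13:00-16:00.
Luca ∩ Dana ∩ Mateo: 10:00-11:00, 13:00-16:00.
Luca ∩ Dana ∩ Mateo ∩ Noa: 10:00-11:00, 13:00-16:00.

10:00-11:00, 13:00-16:00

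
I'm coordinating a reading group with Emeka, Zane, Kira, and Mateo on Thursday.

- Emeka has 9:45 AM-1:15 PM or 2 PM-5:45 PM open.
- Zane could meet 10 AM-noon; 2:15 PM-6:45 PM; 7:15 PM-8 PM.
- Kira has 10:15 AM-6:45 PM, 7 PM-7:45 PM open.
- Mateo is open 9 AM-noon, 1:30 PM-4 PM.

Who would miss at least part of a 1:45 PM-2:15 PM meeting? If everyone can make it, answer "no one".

Emeka, Zane

Emeka: not fully free for 13:45-14:15. Zane: not fully free for 13:45-14:15. Kira: free for 13:45-14:15. Mateo: free for 13:45-14:15.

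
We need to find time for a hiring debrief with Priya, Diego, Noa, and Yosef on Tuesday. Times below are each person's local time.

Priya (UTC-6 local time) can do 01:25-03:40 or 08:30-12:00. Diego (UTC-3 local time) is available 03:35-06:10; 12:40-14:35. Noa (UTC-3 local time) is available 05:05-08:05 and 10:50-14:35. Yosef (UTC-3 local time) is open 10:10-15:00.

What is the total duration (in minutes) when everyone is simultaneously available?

115

Priya in UTC: 07:25-09:40, 14:30-18:00 (add 6h to convert from UTC-6).
Diego in UTC: 06:35-09:10, 15:40-17:35 (add 3h to convert from UTC-3).
Noa in UTC: 08:05-11:05, 13:50-17:35 (add 3h to convert from UTC-3).
Yosef in UTC: 13:10-18:00 (add 3h to convert from UTC-3).
Priya ∩ Diego: 07:25-09:10, 15:40-17:35.
Priya ∩ Diego ∩ Noa: 08:05-09:10, 15:40-17:35.
Priya ∩ Diego ∩ Noa ∩ Yosef: 15:40-17:35.
So the common availability across everyone is 15:40-17:35.
That's a single block of 115 minutes.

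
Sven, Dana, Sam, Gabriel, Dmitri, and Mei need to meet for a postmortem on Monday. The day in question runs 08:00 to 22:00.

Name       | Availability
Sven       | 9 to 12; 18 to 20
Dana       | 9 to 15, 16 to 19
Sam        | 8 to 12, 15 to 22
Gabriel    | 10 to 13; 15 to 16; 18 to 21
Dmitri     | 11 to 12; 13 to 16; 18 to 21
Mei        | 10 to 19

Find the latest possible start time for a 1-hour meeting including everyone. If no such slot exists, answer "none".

18:00

Sven ∩ Dana: 09:00-12:00, 18:00-19:00.
Sven ∩ Dana ∩ Sam: 09:00-12:00, 18:00-19:00.
Sven ∩ Dana ∩ Sam ∩ Gabriel: 10:00-12:00, 18:00-19:00.
Sven ∩ Dana ∩ Sam ∩ Gabriel ∩ Dmitri: 11:00-12:00, 18:00-19:00.
Sven ∩ Dana ∩ Sam ∩ Gabriel ∩ Dmitri ∩ Mei: 11:00-12:00, 18:00-19:00.
So the common availability across everyone is 11:00-12:00, 18:00-19:00.
The last common window of at least 60 minutes is 18:00-19:00; a 60-minute meeting can start as late as 18:00 and still end by 19:00.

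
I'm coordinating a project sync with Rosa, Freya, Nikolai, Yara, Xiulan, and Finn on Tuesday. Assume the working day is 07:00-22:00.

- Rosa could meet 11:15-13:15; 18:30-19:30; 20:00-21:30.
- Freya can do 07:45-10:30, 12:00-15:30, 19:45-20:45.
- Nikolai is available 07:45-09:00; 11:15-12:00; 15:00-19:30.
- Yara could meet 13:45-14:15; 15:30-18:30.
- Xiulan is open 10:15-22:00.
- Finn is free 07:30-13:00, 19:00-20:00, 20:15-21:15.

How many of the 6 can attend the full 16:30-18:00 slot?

Nikolai, Yara, and Xiulan can make the full 16:30-18:00 slot — that's 3.

3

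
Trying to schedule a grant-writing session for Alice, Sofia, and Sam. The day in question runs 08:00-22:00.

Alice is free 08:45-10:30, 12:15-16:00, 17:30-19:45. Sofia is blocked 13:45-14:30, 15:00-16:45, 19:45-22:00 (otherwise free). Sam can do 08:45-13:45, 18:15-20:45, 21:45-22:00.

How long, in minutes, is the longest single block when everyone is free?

105

Alice free: 08:45-10:30, 12:15-16:00, 17:30-19:45.
Sofia free: 08:00-13:45, 14:30-15:00, 16:45-19:45 (invert busy blocks within the working day).
Sam free: 08:45-13:45, 18:15-20:45, 21:45-22:00.
Alice ∩ Sofia: 08:45-10:30, 12:15-13:45, 14:30-15:00, 17:30-19:45.
Alice ∩ Sofia ∩ Sam: 08:45-10:30, 12:15-13:45, 18:15-19:45.
The longest is 08:45-10:30 at 105 minutes.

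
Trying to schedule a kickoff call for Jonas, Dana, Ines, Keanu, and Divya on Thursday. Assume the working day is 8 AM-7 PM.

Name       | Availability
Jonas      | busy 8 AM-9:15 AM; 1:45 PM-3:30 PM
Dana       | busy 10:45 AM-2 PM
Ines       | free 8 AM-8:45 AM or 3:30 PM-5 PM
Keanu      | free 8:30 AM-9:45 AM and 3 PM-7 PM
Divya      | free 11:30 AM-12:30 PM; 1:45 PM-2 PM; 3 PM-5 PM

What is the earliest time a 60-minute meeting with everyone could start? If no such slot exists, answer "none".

Jonas free: 09:15-13:45, 15:30-19:00 (invert busy blocks within the working day).
Dana free: 08:00-10:45, 14:00-19:00 (invert busy blocks within the working day).
Ines free: 08:00-08:45, 15:30-17:00.
Keanu free: 08:30-09:45, 15:00-19:00.
Divya free: 11:30-12:30, 13:45-14:00, 15:00-17:00.
Jonas ∩ Dana: 09:15-10:45, 15:30-19:00.
Jonas ∩ Dana ∩ Ines: 15:30-17:00.
Jonas ∩ Dana ∩ Ines ∩ Keanu: 15:30-17:00.
Jonas ∩ Dana ∩ Ines ∩ Keanu ∩ Divya: 15:30-17:00.
The first common window of at least 60 minutes is 15:30-17:00, so the earliest start is 15:30.

15:30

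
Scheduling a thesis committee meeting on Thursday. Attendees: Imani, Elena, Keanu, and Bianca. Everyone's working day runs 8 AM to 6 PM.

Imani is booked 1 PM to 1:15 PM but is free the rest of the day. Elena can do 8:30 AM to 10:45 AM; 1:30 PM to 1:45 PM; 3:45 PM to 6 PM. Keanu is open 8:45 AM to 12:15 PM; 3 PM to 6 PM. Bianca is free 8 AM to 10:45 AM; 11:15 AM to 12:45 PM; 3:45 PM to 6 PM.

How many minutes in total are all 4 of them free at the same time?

255

Imani free: 08:00-13:00, 13:15-18:00 (invert busy blocks within the working day).
Elena free: 08:30-10:45, 13:30-13:45, 15:45-18:00.
Keanu free: 08:45-12:15, 15:00-18:00.
Bianca free: 08:00-10:45, 11:15-12:45, 15:45-18:00.
Imani ∩ Elena: 08:30-10:45, 13:30-13:45, 15:45-18:00.
Imani ∩ Elena ∩ Keanu: 08:45-10:45, 15:45-18:00.
Imani ∩ Elena ∩ Keanu ∩ Bianca: 08:45-10:45, 15:45-18:00.
So the common availability across everyone is 08:45-10:45, 15:45-18:00.
Summing the common windows: 120 + 135 = 255 minutes.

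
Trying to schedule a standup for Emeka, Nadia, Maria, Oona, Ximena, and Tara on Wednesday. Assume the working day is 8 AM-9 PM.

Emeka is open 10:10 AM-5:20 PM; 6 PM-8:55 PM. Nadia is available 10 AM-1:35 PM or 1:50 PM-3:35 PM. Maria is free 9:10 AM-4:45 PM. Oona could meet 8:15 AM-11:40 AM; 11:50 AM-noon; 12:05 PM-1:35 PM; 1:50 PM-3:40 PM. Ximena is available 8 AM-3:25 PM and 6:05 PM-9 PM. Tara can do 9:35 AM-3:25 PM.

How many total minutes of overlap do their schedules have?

Emeka ∩ Nadia: 10:10-13:35, 13:50-15:35.
Emeka ∩ Nadia ∩ Maria: 10:10-13:35, 13:50-15:35.
Emeka ∩ Nadia ∩ Maria ∩ Oona: 10:10-11:40, 11:50-12:00, 12:05-13:35, 13:50-15:35.
Emeka ∩ Nadia ∩ Maria ∩ Oona ∩ Ximena: 10:10-11:40, 11:50-12:00, 12:05-13:35, 13:50-15:25.
Emeka ∩ Nadia ∩ Maria ∩ Oona ∩ Ximena ∩ Tara: 10:10-11:40, 11:50-12:00, 12:05-13:35, 13:50-15:25.
Summing the common windows: 90 + 10 + 90 + 95 = 285 minutes.

285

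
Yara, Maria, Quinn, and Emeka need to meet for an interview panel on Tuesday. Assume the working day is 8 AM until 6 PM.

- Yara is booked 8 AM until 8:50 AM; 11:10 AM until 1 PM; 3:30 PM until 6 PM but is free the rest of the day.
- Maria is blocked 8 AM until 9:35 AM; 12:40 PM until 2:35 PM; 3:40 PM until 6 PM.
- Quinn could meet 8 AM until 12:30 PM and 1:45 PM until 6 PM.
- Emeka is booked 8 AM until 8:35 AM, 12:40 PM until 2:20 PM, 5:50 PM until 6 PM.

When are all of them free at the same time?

09:35-11:10, 14:35-15:30

Yara free: 08:50-11:10, 13:00-15:30 (invert busy blocks within the working day).
Maria free: 09:35-12:40, 14:35-15:40 (invert busy blocks within the working day).
Quinn free: 08:00-12:30, 13:45-18:00.
Emeka free: 08:35-12:40, 14:20-17:50 (invert busy blocks within the working day).
Yara ∩ Maria: 09:35-11:10, 14:35-15:30.
Yara ∩ Maria ∩ Quinn: 09:35-11:10, 14:35-15:30.
Yara ∩ Maria ∩ Quinn ∩ Emeka: 09:35-11:10, 14:35-15:30.
Those are the intersection windows.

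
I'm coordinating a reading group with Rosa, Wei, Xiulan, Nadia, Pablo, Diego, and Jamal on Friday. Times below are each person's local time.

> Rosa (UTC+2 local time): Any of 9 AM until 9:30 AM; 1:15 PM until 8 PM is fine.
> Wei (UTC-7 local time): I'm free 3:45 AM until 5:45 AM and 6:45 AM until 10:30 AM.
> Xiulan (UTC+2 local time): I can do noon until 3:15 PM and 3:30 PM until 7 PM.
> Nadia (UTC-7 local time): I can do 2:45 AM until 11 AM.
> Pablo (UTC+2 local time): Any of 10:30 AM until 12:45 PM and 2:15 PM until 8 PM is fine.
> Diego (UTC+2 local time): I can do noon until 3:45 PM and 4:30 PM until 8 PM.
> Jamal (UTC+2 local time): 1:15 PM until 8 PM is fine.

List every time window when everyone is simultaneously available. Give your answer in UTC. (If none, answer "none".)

Rosa in UTC: 07:00-07:30, 11:15-18:00 (subtract 2h to convert from UTC+2).
Wei in UTC: 10:45-12:45, 13:45-17:30 (add 7h to convert from UTC-7).
Xiulan in UTC: 10:00-13:15, 13:30-17:00 (subtract 2h to convert from UTC+2).
Nadia in UTC: 09:45-18:00 (add 7h to convert from UTC-7).
Pablo in UTC: 08:30-10:45, 12:15-18:00 (subtract 2h to convert from UTC+2).
Diego in UTC: 10:00-13:45, 14:30-18:00 (subtract 2h to convert from UTC+2).
Jamal in UTC: 11:15-18:00 (subtract 2h to convert from UTC+2).
Rosa ∩ Wei: 11:15-12:45, 13:45-17:30.
Rosa ∩ Wei ∩ Xiulan: 11:15-12:45, 13:45-17:00.
Rosa ∩ Wei ∩ Xiulan ∩ Nadia: 11:15-12:45, 13:45-17:00.
Rosa ∩ Wei ∩ Xiulan ∩ Nadia ∩ Pablo: 12:15-12:45, 13:45-17:00.
Rosa ∩ Wei ∩ Xiulan ∩ Nadia ∩ Pablo ∩ Diego: 12:15-12:45, 14:30-17:00.
Rosa ∩ Wei ∩ Xiulan ∩ Nadia ∩ Pablo ∩ Diego ∩ Jamal: 12:15-12:45, 14:30-17:00.
So the common availability across everyone is 12:15-12:45, 14:30-17:00.

12:15-12:45, 14:30-17:00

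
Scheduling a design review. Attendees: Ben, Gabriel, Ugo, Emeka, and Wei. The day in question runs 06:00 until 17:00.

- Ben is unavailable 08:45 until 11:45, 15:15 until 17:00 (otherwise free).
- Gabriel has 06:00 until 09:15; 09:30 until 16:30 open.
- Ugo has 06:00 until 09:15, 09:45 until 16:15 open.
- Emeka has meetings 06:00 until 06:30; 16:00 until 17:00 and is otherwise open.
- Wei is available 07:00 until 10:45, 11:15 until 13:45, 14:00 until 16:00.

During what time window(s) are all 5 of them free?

07:00-08:45, 11:45-13:45, 14:00-15:15

Ben free: 06:00-08:45, 11:45-15:15 (invert busy blocks within the working day).
Gabriel free: 06:00-09:15, 09:30-16:30.
Ugo free: 06:00-09:15, 09:45-16:15.
Emeka free: 06:30-16:00 (invert busy blocks within the working day).
Wei free: 07:00-10:45, 11:15-13:45, 14:00-16:00.
Ben ∩ Gabriel: 06:00-08:45, 11:45-15:15.
Ben ∩ Gabriel ∩ Ugo: 06:00-08:45, 11:45-15:15.
Ben ∩ Gabriel ∩ Ugo ∩ Emeka: 06:30-08:45, 11:45-15:15.
Ben ∩ Gabriel ∩ Ugo ∩ Emeka ∩ Wei: 07:00-08:45, 11:45-13:45, 14:00-15:15.
Those are the intersection windows.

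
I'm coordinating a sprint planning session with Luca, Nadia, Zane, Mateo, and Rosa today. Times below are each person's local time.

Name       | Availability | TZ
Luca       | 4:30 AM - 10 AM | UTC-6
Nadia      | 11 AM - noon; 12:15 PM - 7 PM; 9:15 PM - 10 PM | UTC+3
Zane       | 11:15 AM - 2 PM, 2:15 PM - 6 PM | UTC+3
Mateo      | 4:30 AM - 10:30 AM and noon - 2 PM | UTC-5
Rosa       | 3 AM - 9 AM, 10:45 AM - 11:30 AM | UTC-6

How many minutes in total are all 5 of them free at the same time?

255

Luca in UTC: 10:30-16:00 (add 6h to convert from UTC-6).
Nadia in UTC: 08:00-09:00, 09:15-16:00, 18:15-19:00 (subtract 3h to convert from UTC+3).
Zane in UTC: 08:15-11:00, 11:15-15:00 (subtract 3h to convert from UTC+3).
Mateo in UTC: 09:30-15:30, 17:00-19:00 (add 5h to convert from UTC-5).
Rosa in UTC: 09:00-15:00, 16:45-17:30 (add 6h to convert from UTC-6).
Luca ∩ Nadia: 10:30-16:00.
Luca ∩ Nadia ∩ Zane: 10:30-11:00, 11:15-15:00.
Luca ∩ Nadia ∩ Zane ∩ Mateo: 10:30-11:00, 11:15-15:00.
Luca ∩ Nadia ∩ Zane ∩ Mateo ∩ Rosa: 10:30-11:00, 11:15-15:00.
Summing the common windows: 30 + 225 = 255 minutes.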